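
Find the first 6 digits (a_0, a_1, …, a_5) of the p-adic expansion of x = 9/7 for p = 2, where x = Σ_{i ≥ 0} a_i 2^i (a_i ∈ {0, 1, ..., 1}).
(a_0, …, a_5) = (1, 1, 1, 1, 0, 1)

v_2(9/7) = 0 (numerator and denominator both coprime to 2), so x ∈ ℤ_2^×. Compute digits iteratively via a_i = x_i mod 2, x_{i+1} = (x_i − a_i)/2, with x_0 = x:
  x_0 = 9/7;  a_0 = 1;  x_1 = (x_0 − 1)/2 = 1/7
  x_1 = 1/7;  a_1 = 1;  x_2 = (x_1 − 1)/2 = -3/7
  x_2 = -3/7;  a_2 = 1;  x_3 = (x_2 − 1)/2 = -5/7
  x_3 = -5/7;  a_3 = 1;  x_4 = (x_3 − 1)/2 = -6/7
  x_4 = -6/7;  a_4 = 0;  x_5 = (x_4 − 0)/2 = -3/7
  x_5 = -3/7;  a_5 = 1;  x_6 = (x_5 − 1)/2 = -5/7
Digits: (1, 1, 1, 1, 0, 1).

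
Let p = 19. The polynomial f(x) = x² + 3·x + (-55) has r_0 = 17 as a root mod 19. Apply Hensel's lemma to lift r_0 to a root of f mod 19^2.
r_1 = 302 (mod 361)

Hensel: r_{i+1} = r_i − f(r_i)·(f′(r_i))^{-1} mod 19^{i+2}, f′(x) = 2x + 3. Iterate:
  r_0 = 17 (mod 19)
  r_1 = 302 (mod 361)
Final: r = 302 satisfies f(r) ≡ 0 mod 19^2.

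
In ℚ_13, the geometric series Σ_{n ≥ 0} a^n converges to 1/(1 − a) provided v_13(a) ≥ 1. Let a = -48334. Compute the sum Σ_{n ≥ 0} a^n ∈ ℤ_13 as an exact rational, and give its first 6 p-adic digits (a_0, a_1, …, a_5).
Σ a^n = 1/(1 − a) = 1/48335;  first 6 digits = (1, 0, 0, 4, 11, 12)

v_13(a) = 3 ≥ 1, so the series converges in ℤ_13 to 1/(1 − a) = 1/(1 − (-48334)) = 1/48335. Expand this rational in ℤ_13: compute digits iteratively via d_i = x_i mod 13, x_{i+1} = (x_i − d_i)/13. The first 6 digits are (1, 0, 0, 4, 11, 12).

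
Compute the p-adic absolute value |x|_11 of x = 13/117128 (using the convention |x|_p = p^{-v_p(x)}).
|13/117128|_11 = 14641

Step 1 — compute v_11(x) by factoring powers of 11 out of the numerator and denominator: v_11(13/117128) = -4. Step 2 — apply |x|_p = p^{-v_p(x)} = 11^{4} = 14641.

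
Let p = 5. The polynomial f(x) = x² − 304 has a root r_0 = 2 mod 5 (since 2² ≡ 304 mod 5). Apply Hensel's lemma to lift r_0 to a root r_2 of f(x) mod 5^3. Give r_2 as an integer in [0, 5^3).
r_2 = 77 (mod 125)

Hensel's recurrence: r_{i+1} = r_i − f(r_i)·(f′(r_i))^{-1} mod 5^{i+2}, with f′(x) = 2x. Iterate:
  r_0 = 2 (mod 5)
  r_1 = 2 (mod 25)
  r_2 = 77 (mod 125)
Final: r_2 = 77, and one checks f(r_2) ≡ 0 mod 5^3.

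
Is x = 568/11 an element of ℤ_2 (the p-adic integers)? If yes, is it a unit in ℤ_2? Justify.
x ∈ ℤ_2 but not a unit; v_2(x) = 3 > 0

ℤ_2 = {x ∈ ℚ_2 : v_2(x) ≥ 0} and ℤ_2^× = {x ∈ ℤ_2 : v_2(x) = 0}. Here v_2(568/11) = v_2(num) − v_2(den) = 3; compare against these criteria.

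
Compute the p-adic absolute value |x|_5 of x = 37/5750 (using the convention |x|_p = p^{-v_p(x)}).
|37/5750|_5 = 125

Step 1 — compute v_5(x) by factoring powers of 5 out of the numerator and denominator: v_5(37/5750) = -3. Step 2 — apply |x|_p = p^{-v_p(x)} = 5^{3} = 125.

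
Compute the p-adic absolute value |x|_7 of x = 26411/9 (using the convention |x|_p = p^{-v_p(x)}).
|26411/9|_7 = 1/2401

Step 1 — compute v_7(x) by factoring powers of 7 out of the numerator and denominator: v_7(26411/9) = 4. Step 2 — apply |x|_p = p^{-v_p(x)} = 7^{-4} = 1/2401.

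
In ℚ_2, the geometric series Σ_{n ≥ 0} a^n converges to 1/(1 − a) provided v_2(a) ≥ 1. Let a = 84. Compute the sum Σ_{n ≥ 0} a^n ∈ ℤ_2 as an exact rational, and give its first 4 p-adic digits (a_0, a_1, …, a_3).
Σ a^n = 1/(1 − a) = -1/83;  first 4 digits = (1, 0, 1, 0)

v_2(a) = 2 ≥ 1, so the series converges in ℤ_2 to 1/(1 − a) = 1/(1 − 84) = -1/83. Expand this rational in ℤ_2: compute digits iteratively via d_i = x_i mod 2, x_{i+1} = (x_i − d_i)/2. The first 4 digits are (1, 0, 1, 0).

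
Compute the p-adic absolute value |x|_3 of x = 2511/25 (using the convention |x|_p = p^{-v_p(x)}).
|2511/25|_3 = 1/81

Step 1 — compute v_3(x) by factoring powers of 3 out of the numerator and denominator: v_3(2511/25) = 4. Step 2 — apply |x|_p = p^{-v_p(x)} = 3^{-4} = 1/81.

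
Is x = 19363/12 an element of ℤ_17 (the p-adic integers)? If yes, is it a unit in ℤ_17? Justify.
x ∈ ℤ_17 but not a unit; v_17(x) = 2 > 0

ℤ_17 = {x ∈ ℚ_17 : v_17(x) ≥ 0} and ℤ_17^× = {x ∈ ℤ_17 : v_17(x) = 0}. Here v_17(19363/12) = v_17(num) − v_17(den) = 2; compare against these criteria.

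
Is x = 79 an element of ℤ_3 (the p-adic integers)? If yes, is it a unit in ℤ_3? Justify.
x ∈ ℤ_3^× (unit); v_3(x) = 0

ℤ_3 = {x ∈ ℚ_3 : v_3(x) ≥ 0} and ℤ_3^× = {x ∈ ℤ_3 : v_3(x) = 0}. Here v_3(79) = v_3(num) − v_3(den) = 0; compare against these criteria.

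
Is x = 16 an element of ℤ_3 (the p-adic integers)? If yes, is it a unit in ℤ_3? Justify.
x ∈ ℤ_3^× (unit); v_3(x) = 0

ℤ_3 = {x ∈ ℚ_3 : v_3(x) ≥ 0} and ℤ_3^× = {x ∈ ℤ_3 : v_3(x) = 0}. Here v_3(16) = v_3(num) − v_3(den) = 0; compare against these criteria.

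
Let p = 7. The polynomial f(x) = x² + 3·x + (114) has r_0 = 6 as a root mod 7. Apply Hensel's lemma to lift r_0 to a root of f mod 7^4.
r_3 = 1063 (mod 2401)

Hensel: r_{i+1} = r_i − f(r_i)·(f′(r_i))^{-1} mod 7^{i+2}, f′(x) = 2x + 3. Iterate:
  r_0 = 6 (mod 7)
  r_1 = 34 (mod 49)
  r_2 = 34 (mod 343)
  r_3 = 1063 (mod 2401)
Final: r = 1063 satisfies f(r) ≡ 0 mod 7^4.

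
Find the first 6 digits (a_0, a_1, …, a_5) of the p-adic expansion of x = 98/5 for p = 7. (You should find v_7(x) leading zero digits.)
(a_0, …, a_5) = (0, 0, 6, 2, 1, 4)

v_7(98/5) = 2, so a_0 = ... = a_1 = 0. Factor out: x = 7^2 · u with u = 2/5 a unit in ℤ_7. Expand u iteratively via a_{v+i} = u_i mod 7, u_{i+1} = (u_i − a_{v+i})/7:
  u_0 = 2/5;  a_2 = 6;  u_1 = (u_0 − 6)/7 = -4/5
  u_1 = -4/5;  a_3 = 2;  u_2 = (u_1 − 2)/7 = -2/5
  u_2 = -2/5;  a_4 = 1;  u_3 = (u_2 − 1)/7 = -1/5
  u_3 = -1/5;  a_5 = 4;  u_4 = (u_3 − 4)/7 = -3/5
Digits: (0, 0, 6, 2, 1, 4).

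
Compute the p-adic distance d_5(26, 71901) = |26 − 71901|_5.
d_5(26, 71901) = 1/3125

Step 1 — x − y = 26 − 71901 = -71875. Step 2 — v_5(-71875) = 5 (factor: -71875 = −(5^5 · 23); the sign does not affect v_p). Step 3 — |x − y|_5 = 5^{-5} = 1/3125.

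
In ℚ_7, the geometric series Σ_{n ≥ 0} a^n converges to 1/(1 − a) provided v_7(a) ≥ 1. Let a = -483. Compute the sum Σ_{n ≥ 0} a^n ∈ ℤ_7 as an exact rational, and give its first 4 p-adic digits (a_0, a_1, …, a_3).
Σ a^n = 1/(1 − a) = 1/484;  first 4 digits = (1, 1, 5, 0)

v_7(a) = 1 ≥ 1, so the series converges in ℤ_7 to 1/(1 − a) = 1/(1 − (-483)) = 1/484. Expand this rational in ℤ_7: compute digits iteratively via d_i = x_i mod 7, x_{i+1} = (x_i − d_i)/7. The first 4 digits are (1, 1, 5, 0).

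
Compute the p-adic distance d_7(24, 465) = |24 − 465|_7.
d_7(24, 465) = 1/49

Step 1 — x − y = 24 − 465 = -441. Step 2 — v_7(-441) = 2 (factor: -441 = −(7^2 · 9); the sign does not affect v_p). Step 3 — |x − y|_7 = 7^{-2} = 1/49.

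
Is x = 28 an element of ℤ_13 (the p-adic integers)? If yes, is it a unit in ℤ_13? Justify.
x ∈ ℤ_13^× (unit); v_13(x) = 0

ℤ_13 = {x ∈ ℚ_13 : v_13(x) ≥ 0} and ℤ_13^× = {x ∈ ℤ_13 : v_13(x) = 0}. Here v_13(28) = v_13(num) − v_13(den) = 0; compare against these criteria.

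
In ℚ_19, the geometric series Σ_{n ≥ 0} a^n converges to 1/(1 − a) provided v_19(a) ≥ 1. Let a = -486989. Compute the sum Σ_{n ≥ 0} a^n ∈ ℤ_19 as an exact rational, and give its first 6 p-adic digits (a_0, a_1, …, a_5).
Σ a^n = 1/(1 − a) = 1/486990;  first 6 digits = (1, 0, 0, 5, 15, 18)

v_19(a) = 3 ≥ 1, so the series converges in ℤ_19 to 1/(1 − a) = 1/(1 − (-486989)) = 1/486990. Expand this rational in ℤ_19: compute digits iteratively via d_i = x_i mod 19, x_{i+1} = (x_i − d_i)/19. The first 6 digits are (1, 0, 0, 5, 15, 18).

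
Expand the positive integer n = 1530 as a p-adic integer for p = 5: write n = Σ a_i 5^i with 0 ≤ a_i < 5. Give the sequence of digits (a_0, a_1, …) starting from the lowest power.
(a_0, a_1, …) = (0, 1, 1, 2, 2)

Repeated division by 5 gives the digits low-to-high: 1530 = 1·5^1 + 1·5^2 + 2·5^3 + 2·5^4. Digit sequence: (0, 1, 1, 2, 2).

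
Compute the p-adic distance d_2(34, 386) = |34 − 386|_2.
d_2(34, 386) = 1/32

Step 1 — x − y = 34 − 386 = -352. Step 2 — v_2(-352) = 5 (factor: -352 = −(2^5 · 11); the sign does not affect v_p). Step 3 — |x − y|_2 = 2^{-5} = 1/32.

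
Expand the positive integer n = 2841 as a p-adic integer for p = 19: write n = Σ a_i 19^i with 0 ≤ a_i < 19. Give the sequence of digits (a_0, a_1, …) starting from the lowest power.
(a_0, a_1, …) = (10, 16, 7)

Repeated division by 19 gives the digits low-to-high: 2841 = 10 + 16·19^1 + 7·19^2. Digit sequence: (10, 16, 7).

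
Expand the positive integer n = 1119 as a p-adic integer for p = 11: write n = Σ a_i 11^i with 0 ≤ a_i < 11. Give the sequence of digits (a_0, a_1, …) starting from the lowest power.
(a_0, a_1, …) = (8, 2, 9)

Repeated division by 11 gives the digits low-to-high: 1119 = 8 + 2·11^1 + 9·11^2. Digit sequence: (8, 2, 9).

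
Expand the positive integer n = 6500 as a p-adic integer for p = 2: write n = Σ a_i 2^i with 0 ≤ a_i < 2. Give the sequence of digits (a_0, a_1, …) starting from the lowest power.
(a_0, a_1, …) = (0, 0, 1, 0, 0, 1, 1, 0, 1, 0, 0, 1, 1)

Repeated division by 2 gives the digits low-to-high: 6500 = 1·2^2 + 1·2^5 + 1·2^6 + 1·2^8 + 1·2^11 + 1·2^12. Digit sequence: (0, 0, 1, 0, 0, 1, 1, 0, 1, 0, 0, 1, 1).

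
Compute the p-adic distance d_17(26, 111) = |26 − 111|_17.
d_17(26, 111) = 1/17

Step 1 — x − y = 26 − 111 = -85. Step 2 — v_17(-85) = 1 (factor: -85 = −(17^1 · 5); the sign does not affect v_p). Step 3 — |x − y|_17 = 17^{-1} = 1/17.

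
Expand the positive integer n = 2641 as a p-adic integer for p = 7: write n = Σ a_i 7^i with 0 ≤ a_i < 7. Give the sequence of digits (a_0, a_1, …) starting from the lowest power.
(a_0, a_1, …) = (2, 6, 4, 0, 1)

Repeated division by 7 gives the digits low-to-high: 2641 = 2 + 6·7^1 + 4·7^2 + 1·7^4. Digit sequence: (2, 6, 4, 0, 1).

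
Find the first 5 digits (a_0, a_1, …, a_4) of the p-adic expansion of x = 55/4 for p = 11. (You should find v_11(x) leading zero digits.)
(a_0, …, a_4) = (0, 4, 8, 2, 8)

v_11(55/4) = 1, so a_0 = ... = a_0 = 0. Factor out: x = 11^1 · u with u = 5/4 a unit in ℤ_11. Expand u iteratively via a_{v+i} = u_i mod 11, u_{i+1} = (u_i − a_{v+i})/11:
  u_0 = 5/4;  a_1 = 4;  u_1 = (u_0 − 4)/11 = -1/4
  u_1 = -1/4;  a_2 = 8;  u_2 = (u_1 − 8)/11 = -3/4
  u_2 = -3/4;  a_3 = 2;  u_3 = (u_2 − 2)/11 = -1/4
  u_3 = -1/4;  a_4 = 8;  u_4 = (u_3 − 8)/11 = -3/4
Digits: (0, 4, 8, 2, 8).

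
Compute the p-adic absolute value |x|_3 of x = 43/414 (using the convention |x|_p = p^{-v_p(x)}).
|43/414|_3 = 9

Step 1 — compute v_3(x) by factoring powers of 3 out of the numerator and denominator: v_3(43/414) = -2. Step 2 — apply |x|_p = p^{-v_p(x)} = 3^{2} = 9.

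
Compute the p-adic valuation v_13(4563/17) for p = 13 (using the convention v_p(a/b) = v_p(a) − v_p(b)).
v_13(4563/17) = 2

Factor powers of 13 from the numerator and denominator of the reduced fraction: 4563 = 13^2 · 27 and 17 = 13^0 · 17. Apply v_p(a/b) = v_p(a) − v_p(b): v_13(4563/17) = 2 − 0 = 2.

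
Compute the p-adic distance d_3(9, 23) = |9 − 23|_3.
d_3(9, 23) = 1

Step 1 — x − y = 9 − 23 = -14. Step 2 — v_3(-14) = 0 (factor: -14 = −(3^0 · 14); the sign does not affect v_p). Step 3 — |x − y|_3 = 3^{0} = 1.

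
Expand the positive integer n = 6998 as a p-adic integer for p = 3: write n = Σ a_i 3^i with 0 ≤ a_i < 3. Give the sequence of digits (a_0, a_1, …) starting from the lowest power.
(a_0, a_1, …) = (2, 1, 0, 1, 2, 1, 0, 0, 1)

Repeated division by 3 gives the digits low-to-high: 6998 = 2 + 1·3^1 + 1·3^3 + 2·3^4 + 1·3^5 + 1·3^8. Digit sequence: (2, 1, 0, 1, 2, 1, 0, 0, 1).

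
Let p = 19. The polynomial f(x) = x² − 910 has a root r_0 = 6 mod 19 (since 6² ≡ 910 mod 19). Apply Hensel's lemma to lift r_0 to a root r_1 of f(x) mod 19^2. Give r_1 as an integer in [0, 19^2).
r_1 = 139 (mod 361)

Hensel's recurrence: r_{i+1} = r_i − f(r_i)·(f′(r_i))^{-1} mod 19^{i+2}, with f′(x) = 2x. Iterate:
  r_0 = 6 (mod 19)
  r_1 = 139 (mod 361)
Final: r_1 = 139, and one checks f(r_1) ≡ 0 mod 19^2.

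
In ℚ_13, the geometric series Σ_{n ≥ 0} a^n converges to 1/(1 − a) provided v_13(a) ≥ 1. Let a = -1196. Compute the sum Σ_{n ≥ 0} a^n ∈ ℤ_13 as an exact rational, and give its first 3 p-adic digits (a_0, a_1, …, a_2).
Σ a^n = 1/(1 − a) = 1/1197;  first 3 digits = (1, 12, 6)

v_13(a) = 1 ≥ 1, so the series converges in ℤ_13 to 1/(1 − a) = 1/(1 − (-1196)) = 1/1197. Expand this rational in ℤ_13: compute digits iteratively via d_i = x_i mod 13, x_{i+1} = (x_i − d_i)/13. The first 3 digits are (1, 12, 6).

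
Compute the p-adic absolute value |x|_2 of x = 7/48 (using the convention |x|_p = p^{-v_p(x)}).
|7/48|_2 = 16

Step 1 — compute v_2(x) by factoring powers of 2 out of the numerator and denominator: v_2(7/48) = -4. Step 2 — apply |x|_p = p^{-v_p(x)} = 2^{4} = 16.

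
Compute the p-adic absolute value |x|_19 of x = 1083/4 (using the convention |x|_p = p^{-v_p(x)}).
|1083/4|_19 = 1/361

Step 1 — compute v_19(x) by factoring powers of 19 out of the numerator and denominator: v_19(1083/4) = 2. Step 2 — apply |x|_p = p^{-v_p(x)} = 19^{-2} = 1/361.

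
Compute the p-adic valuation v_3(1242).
v_3(1242) = 3

v_3(n) is the largest exponent k such that 3^k divides n. Factor out: 1242 = 3^3 · 46. (Sign doesn't affect v_p.) So v_3(1242) = 3.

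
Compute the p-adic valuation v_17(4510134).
v_17(4510134) = 4

v_17(n) is the largest exponent k such that 17^k divides n. Factor out: 4510134 = 17^4 · 54. (Sign doesn't affect v_p.) So v_17(4510134) = 4.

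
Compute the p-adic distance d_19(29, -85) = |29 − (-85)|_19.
d_19(29, -85) = 1/19

Step 1 — x − y = 29 − (-85) = 114. Step 2 — v_19(114) = 1 (factor: 114 = (19^1 · 6); the sign does not affect v_p). Step 3 — |x − y|_19 = 19^{-1} = 1/19.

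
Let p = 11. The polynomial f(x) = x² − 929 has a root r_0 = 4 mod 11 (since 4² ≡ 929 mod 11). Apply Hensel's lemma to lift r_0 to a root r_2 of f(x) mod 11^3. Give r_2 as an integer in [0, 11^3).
r_2 = 224 (mod 1331)

Hensel's recurrence: r_{i+1} = r_i − f(r_i)·(f′(r_i))^{-1} mod 11^{i+2}, with f′(x) = 2x. Iterate:
  r_0 = 4 (mod 11)
  r_1 = 103 (mod 121)
  r_2 = 224 (mod 1331)
Final: r_2 = 224, and one checks f(r_2) ≡ 0 mod 11^3.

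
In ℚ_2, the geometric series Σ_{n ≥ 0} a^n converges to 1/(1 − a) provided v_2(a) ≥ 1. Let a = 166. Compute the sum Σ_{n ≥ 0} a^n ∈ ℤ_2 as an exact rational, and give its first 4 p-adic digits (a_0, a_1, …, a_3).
Σ a^n = 1/(1 − a) = -1/165;  first 4 digits = (1, 1, 0, 0)

v_2(a) = 1 ≥ 1, so the series converges in ℤ_2 to 1/(1 − a) = 1/(1 − 166) = -1/165. Expand this rational in ℤ_2: compute digits iteratively via d_i = x_i mod 2, x_{i+1} = (x_i − d_i)/2. The first 4 digits are (1, 1, 0, 0).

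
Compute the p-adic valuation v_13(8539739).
v_13(8539739) = 5

v_13(n) is the largest exponent k such that 13^k divides n. Factor out: 8539739 = 13^5 · 23. (Sign doesn't affect v_p.) So v_13(8539739) = 5.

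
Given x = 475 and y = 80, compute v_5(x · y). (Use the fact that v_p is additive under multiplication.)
v_5(38000) = 3

v_p(x) = 2 (factor: 475 = 5^2 · 19); v_p(y) = 1 (factor: 80 = 5^1 · 16). Additivity: v_p(xy) = v_p(x) + v_p(y) = 2 + 1 = 3. (Direct check: xy = 38000 = 5^3 · (304).)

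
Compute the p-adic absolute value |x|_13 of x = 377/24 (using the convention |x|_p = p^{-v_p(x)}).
|377/24|_13 = 1/13

Step 1 — compute v_13(x) by factoring powers of 13 out of the numerator and denominator: v_13(377/24) = 1. Step 2 — apply |x|_p = p^{-v_p(x)} = 13^{-1} = 1/13.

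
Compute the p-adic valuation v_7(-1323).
v_7(-1323) = 2

v_7(n) is the largest exponent k such that 7^k divides n. Factor out: -1323 = -7^2 · 27. (Sign doesn't affect v_p.) So v_7(-1323) = 2.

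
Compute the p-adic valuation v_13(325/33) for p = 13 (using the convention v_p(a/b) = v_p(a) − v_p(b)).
v_13(325/33) = 1

Factor powers of 13 from the numerator and denominator of the reduced fraction: 325 = 13^1 · 25 and 33 = 13^0 · 33. Apply v_p(a/b) = v_p(a) − v_p(b): v_13(325/33) = 1 − 0 = 1.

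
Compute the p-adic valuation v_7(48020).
v_7(48020) = 4

v_7(n) is the largest exponent k such that 7^k divides n. Factor out: 48020 = 7^4 · 20. (Sign doesn't affect v_p.) So v_7(48020) = 4.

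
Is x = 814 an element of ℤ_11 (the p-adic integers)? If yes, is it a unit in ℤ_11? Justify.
x ∈ ℤ_11 but not a unit; v_11(x) = 1 > 0

ℤ_11 = {x ∈ ℚ_11 : v_11(x) ≥ 0} and ℤ_11^× = {x ∈ ℤ_11 : v_11(x) = 0}. Here v_11(814) = v_11(num) − v_11(den) = 1; compare against these criteria.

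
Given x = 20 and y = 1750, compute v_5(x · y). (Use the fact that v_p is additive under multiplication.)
v_5(35000) = 4

v_p(x) = 1 (factor: 20 = 5^1 · 4); v_p(y) = 3 (factor: 1750 = 5^3 · 14). Additivity: v_p(xy) = v_p(x) + v_p(y) = 1 + 3 = 4. (Direct check: xy = 35000 = 5^4 · (56).)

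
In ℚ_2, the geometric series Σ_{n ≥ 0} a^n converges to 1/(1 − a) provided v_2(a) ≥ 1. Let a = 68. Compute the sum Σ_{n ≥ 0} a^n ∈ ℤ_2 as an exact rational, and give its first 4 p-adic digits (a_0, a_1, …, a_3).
Σ a^n = 1/(1 − a) = -1/67;  first 4 digits = (1, 0, 1, 0)

v_2(a) = 2 ≥ 1, so the series converges in ℤ_2 to 1/(1 − a) = 1/(1 − 68) = -1/67. Expand this rational in ℤ_2: compute digits iteratively via d_i = x_i mod 2, x_{i+1} = (x_i − d_i)/2. The first 4 digits are (1, 0, 1, 0).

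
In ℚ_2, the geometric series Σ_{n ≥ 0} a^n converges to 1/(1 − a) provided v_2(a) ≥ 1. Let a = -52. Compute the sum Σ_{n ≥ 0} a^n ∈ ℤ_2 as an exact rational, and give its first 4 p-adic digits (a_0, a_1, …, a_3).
Σ a^n = 1/(1 − a) = 1/53;  first 4 digits = (1, 0, 1, 1)

v_2(a) = 2 ≥ 1, so the series converges in ℤ_2 to 1/(1 − a) = 1/(1 − (-52)) = 1/53. Expand this rational in ℤ_2: compute digits iteratively via d_i = x_i mod 2, x_{i+1} = (x_i − d_i)/2. The first 4 digits are (1, 0, 1, 1).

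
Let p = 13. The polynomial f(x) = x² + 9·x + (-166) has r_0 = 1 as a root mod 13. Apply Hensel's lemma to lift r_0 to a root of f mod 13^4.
r_3 = 6852 (mod 28561)

Hensel: r_{i+1} = r_i − f(r_i)·(f′(r_i))^{-1} mod 13^{i+2}, f′(x) = 2x + 9. Iterate:
  r_0 = 1 (mod 13)
  r_1 = 92 (mod 169)
  r_2 = 261 (mod 2197)
  r_3 = 6852 (mod 28561)
Final: r = 6852 satisfies f(r) ≡ 0 mod 13^4.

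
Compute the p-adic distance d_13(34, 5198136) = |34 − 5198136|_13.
d_13(34, 5198136) = 1/371293

Step 1 — x − y = 34 − 5198136 = -5198102. Step 2 — v_13(-5198102) = 5 (factor: -5198102 = −(13^5 · 14); the sign does not affect v_p). Step 3 — |x − y|_13 = 13^{-5} = 1/371293.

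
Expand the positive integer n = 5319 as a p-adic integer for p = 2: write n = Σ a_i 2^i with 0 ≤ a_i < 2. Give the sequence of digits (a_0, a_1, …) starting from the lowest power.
(a_0, a_1, …) = (1, 1, 1, 0, 0, 0, 1, 1, 0, 0, 1, 0, 1)

Repeated division by 2 gives the digits low-to-high: 5319 = 1 + 1·2^1 + 1·2^2 + 1·2^6 + 1·2^7 + 1·2^10 + 1·2^12. Digit sequence: (1, 1, 1, 0, 0, 0, 1, 1, 0, 0, 1, 0, 1).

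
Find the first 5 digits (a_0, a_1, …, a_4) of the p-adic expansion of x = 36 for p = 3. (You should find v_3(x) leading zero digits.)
(a_0, …, a_4) = (0, 0, 1, 1, 0)

v_3(36) = 2, so a_0 = ... = a_1 = 0. Factor out: x = 3^2 · u with u = 4 a unit in ℤ_3. Expand u iteratively via a_{v+i} = u_i mod 3, u_{i+1} = (u_i − a_{v+i})/3:
  u_0 = 4;  a_2 = 1;  u_1 = (u_0 − 1)/3 = 1
  u_1 = 1;  a_3 = 1;  u_2 = (u_1 − 1)/3 = 0
  u_2 = 0;  a_4 = 0;  u_3 = (u_2 − 0)/3 = 0
Digits: (0, 0, 1, 1, 0).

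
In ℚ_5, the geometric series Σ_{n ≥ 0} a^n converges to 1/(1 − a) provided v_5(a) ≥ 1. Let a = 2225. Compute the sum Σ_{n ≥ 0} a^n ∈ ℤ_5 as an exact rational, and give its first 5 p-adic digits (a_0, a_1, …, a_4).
Σ a^n = 1/(1 − a) = -1/2224;  first 5 digits = (1, 0, 4, 2, 4)

v_5(a) = 2 ≥ 1, so the series converges in ℤ_5 to 1/(1 − a) = 1/(1 − 2225) = -1/2224. Expand this rational in ℤ_5: compute digits iteratively via d_i = x_i mod 5, x_{i+1} = (x_i − d_i)/5. The first 5 digits are (1, 0, 4, 2, 4).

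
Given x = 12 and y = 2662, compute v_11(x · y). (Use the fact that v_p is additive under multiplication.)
v_11(31944) = 3

v_p(x) = 0 (factor: 12 = 11^0 · 12); v_p(y) = 3 (factor: 2662 = 11^3 · 2). Additivity: v_p(xy) = v_p(x) + v_p(y) = 0 + 3 = 3. (Direct check: xy = 31944 = 11^3 · (24).)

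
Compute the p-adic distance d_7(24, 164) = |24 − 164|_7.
d_7(24, 164) = 1/7

Step 1 — x − y = 24 − 164 = -140. Step 2 — v_7(-140) = 1 (factor: -140 = −(7^1 · 20); the sign does not affect v_p). Step 3 — |x − y|_7 = 7^{-1} = 1/7.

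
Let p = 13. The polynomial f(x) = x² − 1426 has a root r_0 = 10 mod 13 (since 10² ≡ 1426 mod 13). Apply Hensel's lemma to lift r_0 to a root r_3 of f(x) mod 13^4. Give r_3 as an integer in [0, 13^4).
r_3 = 27843 (mod 28561)

Hensel's recurrence: r_{i+1} = r_i − f(r_i)·(f′(r_i))^{-1} mod 13^{i+2}, with f′(x) = 2x. Iterate:
  r_0 = 10 (mod 13)
  r_1 = 127 (mod 169)
  r_2 = 1479 (mod 2197)
  r_3 = 27843 (mod 28561)
Final: r_3 = 27843, and one checks f(r_3) ≡ 0 mod 13^4.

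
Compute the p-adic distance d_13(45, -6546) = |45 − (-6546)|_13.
d_13(45, -6546) = 1/2197

Step 1 — x − y = 45 − (-6546) = 6591. Step 2 — v_13(6591) = 3 (factor: 6591 = (13^3 · 3); the sign does not affect v_p). Step 3 — |x − y|_13 = 13^{-3} = 1/2197.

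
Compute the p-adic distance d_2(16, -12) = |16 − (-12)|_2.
d_2(16, -12) = 1/4

Step 1 — x − y = 16 − (-12) = 28. Step 2 — v_2(28) = 2 (factor: 28 = (2^2 · 7); the sign does not affect v_p). Step 3 — |x − y|_2 = 2^{-2} = 1/4.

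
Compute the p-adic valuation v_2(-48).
v_2(-48) = 4

v_2(n) is the largest exponent k such that 2^k divides n. Factor out: -48 = -2^4 · 3. (Sign doesn't affect v_p.) So v_2(-48) = 4.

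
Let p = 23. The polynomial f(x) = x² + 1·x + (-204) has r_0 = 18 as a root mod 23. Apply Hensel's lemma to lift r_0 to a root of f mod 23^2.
r_1 = 386 (mod 529)

Hensel: r_{i+1} = r_i − f(r_i)·(f′(r_i))^{-1} mod 23^{i+2}, f′(x) = 2x + 1. Iterate:
  r_0 = 18 (mod 23)
  r_1 = 386 (mod 529)
Final: r = 386 satisfies f(r) ≡ 0 mod 23^2.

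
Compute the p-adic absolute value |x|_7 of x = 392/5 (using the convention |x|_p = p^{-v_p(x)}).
|392/5|_7 = 1/49

Step 1 — compute v_7(x) by factoring powers of 7 out of the numerator and denominator: v_7(392/5) = 2. Step 2 — apply |x|_p = p^{-v_p(x)} = 7^{-2} = 1/49.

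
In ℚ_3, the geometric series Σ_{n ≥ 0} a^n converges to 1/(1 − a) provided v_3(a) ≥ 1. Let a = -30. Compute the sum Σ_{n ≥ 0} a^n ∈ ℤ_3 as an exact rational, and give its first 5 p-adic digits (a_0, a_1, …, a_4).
Σ a^n = 1/(1 − a) = 1/31;  first 5 digits = (1, 2, 0, 1, 2)

v_3(a) = 1 ≥ 1, so the series converges in ℤ_3 to 1/(1 − a) = 1/(1 − (-30)) = 1/31. Expand this rational in ℤ_3: compute digits iteratively via d_i = x_i mod 3, x_{i+1} = (x_i − d_i)/3. The first 5 digits are (1, 2, 0, 1, 2).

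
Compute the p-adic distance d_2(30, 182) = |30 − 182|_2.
d_2(30, 182) = 1/8

Step 1 — x − y = 30 − 182 = -152. Step 2 — v_2(-152) = 3 (factor: -152 = −(2^3 · 19); the sign does not affect v_p). Step 3 — |x − y|_2 = 2^{-3} = 1/8.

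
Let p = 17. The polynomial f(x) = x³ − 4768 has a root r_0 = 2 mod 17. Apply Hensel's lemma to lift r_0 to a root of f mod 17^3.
r_2 = 2518 (mod 4913)

Hensel: r_{i+1} = r_i − f(r_i)/f′(r_i) mod 17^{i+2}, where f′(x) = 3x². Iterate:
  r_0 = 2 (mod 17)
  r_1 = 206 (mod 289)
  r_2 = 2518 (mod 4913)
Final: r = 2518 with f(r) ≡ 0 mod 17^3.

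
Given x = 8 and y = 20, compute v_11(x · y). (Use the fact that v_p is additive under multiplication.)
v_11(160) = 0

v_p(x) = 0 (factor: 8 = 11^0 · 8); v_p(y) = 0 (factor: 20 = 11^0 · 20). Additivity: v_p(xy) = v_p(x) + v_p(y) = 0 + 0 = 0. (Direct check: xy = 160 = 11^0 · (160).)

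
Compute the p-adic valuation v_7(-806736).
v_7(-806736) = 5

v_7(n) is the largest exponent k such that 7^k divides n. Factor out: -806736 = -7^5 · 48. (Sign doesn't affect v_p.) So v_7(-806736) = 5.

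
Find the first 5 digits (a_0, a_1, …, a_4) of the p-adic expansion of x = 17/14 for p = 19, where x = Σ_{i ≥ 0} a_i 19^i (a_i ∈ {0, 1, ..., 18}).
(a_0, …, a_4) = (8, 1, 4, 12, 17)

v_19(17/14) = 0 (numerator and denominator both coprime to 19), so x ∈ ℤ_19^×. Compute digits iteratively via a_i = x_i mod 19, x_{i+1} = (x_i − a_i)/19, with x_0 = x:
  x_0 = 17/14;  a_0 = 8;  x_1 = (x_0 − 8)/19 = -5/14
  x_1 = -5/14;  a_1 = 1;  x_2 = (x_1 − 1)/19 = -1/14
  x_2 = -1/14;  a_2 = 4;  x_3 = (x_2 − 4)/19 = -3/14
  x_3 = -3/14;  a_3 = 12;  x_4 = (x_3 − 12)/19 = -9/14
  x_4 = -9/14;  a_4 = 17;  x_5 = (x_4 − 17)/19 = -13/14
Digits: (8, 1, 4, 12, 17).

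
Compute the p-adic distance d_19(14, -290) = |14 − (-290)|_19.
d_19(14, -290) = 1/19

Step 1 — x − y = 14 − (-290) = 304. Step 2 — v_19(304) = 1 (factor: 304 = (19^1 · 16); the sign does not affect v_p). Step 3 — |x − y|_19 = 19^{-1} = 1/19.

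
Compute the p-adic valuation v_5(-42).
v_5(-42) = 0

v_5(n) is the largest exponent k such that 5^k divides n. Factor out: -42 = -5^0 · 42. (Sign doesn't affect v_p.) So v_5(-42) = 0.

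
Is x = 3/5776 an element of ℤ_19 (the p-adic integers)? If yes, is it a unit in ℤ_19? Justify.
x ∉ ℤ_19 (v_19(x) = -2 < 0)

ℤ_19 = {x ∈ ℚ_19 : v_19(x) ≥ 0} and ℤ_19^× = {x ∈ ℤ_19 : v_19(x) = 0}. Here v_19(3/5776) = v_19(num) − v_19(den) = -2; compare against these criteria.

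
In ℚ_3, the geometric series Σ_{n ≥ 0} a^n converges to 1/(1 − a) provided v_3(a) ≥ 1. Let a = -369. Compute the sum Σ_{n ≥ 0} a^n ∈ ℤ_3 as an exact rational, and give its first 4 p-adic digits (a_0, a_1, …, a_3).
Σ a^n = 1/(1 − a) = 1/370;  first 4 digits = (1, 0, 1, 1)

v_3(a) = 2 ≥ 1, so the series converges in ℤ_3 to 1/(1 − a) = 1/(1 − (-369)) = 1/370. Expand this rational in ℤ_3: compute digits iteratively via d_i = x_i mod 3, x_{i+1} = (x_i − d_i)/3. The first 4 digits are (1, 0, 1, 1).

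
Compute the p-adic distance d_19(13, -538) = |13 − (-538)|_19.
d_19(13, -538) = 1/19

Step 1 — x − y = 13 − (-538) = 551. Step 2 — v_19(551) = 1 (factor: 551 = (19^1 · 29); the sign does not affect v_p). Step 3 — |x − y|_19 = 19^{-1} = 1/19.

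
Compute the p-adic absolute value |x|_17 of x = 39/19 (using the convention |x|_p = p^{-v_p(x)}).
|39/19|_17 = 1

Step 1 — compute v_17(x) by factoring powers of 17 out of the numerator and denominator: v_17(39/19) = 0. Step 2 — apply |x|_p = p^{-v_p(x)} = 17^{0} = 1.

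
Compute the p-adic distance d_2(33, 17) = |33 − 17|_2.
d_2(33, 17) = 1/16

Step 1 — x − y = 33 − 17 = 16. Step 2 — v_2(16) = 4 (factor: 16 = (2^4 · 1); the sign does not affect v_p). Step 3 — |x − y|_2 = 2^{-4} = 1/16.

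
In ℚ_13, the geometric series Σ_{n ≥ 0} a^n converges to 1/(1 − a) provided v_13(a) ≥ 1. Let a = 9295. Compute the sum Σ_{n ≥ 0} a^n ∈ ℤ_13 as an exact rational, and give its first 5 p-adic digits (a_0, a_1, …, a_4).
Σ a^n = 1/(1 − a) = -1/9294;  first 5 digits = (1, 0, 3, 4, 9)

v_13(a) = 2 ≥ 1, so the series converges in ℤ_13 to 1/(1 − a) = 1/(1 − 9295) = -1/9294. Expand this rational in ℤ_13: compute digits iteratively via d_i = x_i mod 13, x_{i+1} = (x_i − d_i)/13. The first 5 digits are (1, 0, 3, 4, 9).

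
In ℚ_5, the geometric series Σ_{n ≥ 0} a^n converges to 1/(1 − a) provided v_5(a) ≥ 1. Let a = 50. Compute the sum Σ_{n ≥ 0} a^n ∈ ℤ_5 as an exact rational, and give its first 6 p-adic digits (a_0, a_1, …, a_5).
Σ a^n = 1/(1 − a) = -1/49;  first 6 digits = (1, 0, 2, 0, 4, 0)

v_5(a) = 2 ≥ 1, so the series converges in ℤ_5 to 1/(1 − a) = 1/(1 − 50) = -1/49. Expand this rational in ℤ_5: compute digits iteratively via d_i = x_i mod 5, x_{i+1} = (x_i − d_i)/5. The first 6 digits are (1, 0, 2, 0, 4, 0).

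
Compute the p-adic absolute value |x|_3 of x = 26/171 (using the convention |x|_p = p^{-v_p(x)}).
|26/171|_3 = 9

Step 1 — compute v_3(x) by factoring powers of 3 out of the numerator and denominator: v_3(26/171) = -2. Step 2 — apply |x|_p = p^{-v_p(x)} = 3^{2} = 9.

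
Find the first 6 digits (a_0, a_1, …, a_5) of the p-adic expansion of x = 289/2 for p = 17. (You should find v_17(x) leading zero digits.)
(a_0, …, a_5) = (0, 0, 9, 8, 8, 8)

v_17(289/2) = 2, so a_0 = ... = a_1 = 0. Factor out: x = 17^2 · u with u = 1/2 a unit in ℤ_17. Expand u iteratively via a_{v+i} = u_i mod 17, u_{i+1} = (u_i − a_{v+i})/17:
  u_0 = 1/2;  a_2 = 9;  u_1 = (u_0 − 9)/17 = -1/2
  u_1 = -1/2;  a_3 = 8;  u_2 = (u_1 − 8)/17 = -1/2
  u_2 = -1/2;  a_4 = 8;  u_3 = (u_2 − 8)/17 = -1/2
  u_3 = -1/2;  a_5 = 8;  u_4 = (u_3 − 8)/17 = -1/2
Digits: (0, 0, 9, 8, 8, 8).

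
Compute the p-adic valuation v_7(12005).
v_7(12005) = 4

v_7(n) is the largest exponent k such that 7^k divides n. Factor out: 12005 = 7^4 · 5. (Sign doesn't affect v_p.) So v_7(12005) = 4.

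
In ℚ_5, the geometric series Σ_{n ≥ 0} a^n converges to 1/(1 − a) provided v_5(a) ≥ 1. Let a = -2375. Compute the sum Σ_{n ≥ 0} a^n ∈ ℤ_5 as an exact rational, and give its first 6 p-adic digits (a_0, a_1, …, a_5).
Σ a^n = 1/(1 − a) = 1/2376;  first 6 digits = (1, 0, 0, 1, 1, 4)

v_5(a) = 3 ≥ 1, so the series converges in ℤ_5 to 1/(1 − a) = 1/(1 − (-2375)) = 1/2376. Expand this rational in ℤ_5: compute digits iteratively via d_i = x_i mod 5, x_{i+1} = (x_i − d_i)/5. The first 6 digits are (1, 0, 0, 1, 1, 4).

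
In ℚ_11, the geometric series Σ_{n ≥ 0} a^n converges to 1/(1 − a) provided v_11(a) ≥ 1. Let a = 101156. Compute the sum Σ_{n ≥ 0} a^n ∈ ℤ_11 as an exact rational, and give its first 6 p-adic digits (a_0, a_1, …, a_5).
Σ a^n = 1/(1 − a) = -1/101155;  first 6 digits = (1, 0, 0, 10, 6, 0)

v_11(a) = 3 ≥ 1, so the series converges in ℤ_11 to 1/(1 − a) = 1/(1 − 101156) = -1/101155. Expand this rational in ℤ_11: compute digits iteratively via d_i = x_i mod 11, x_{i+1} = (x_i − d_i)/11. The first 6 digits are (1, 0, 0, 10, 6, 0).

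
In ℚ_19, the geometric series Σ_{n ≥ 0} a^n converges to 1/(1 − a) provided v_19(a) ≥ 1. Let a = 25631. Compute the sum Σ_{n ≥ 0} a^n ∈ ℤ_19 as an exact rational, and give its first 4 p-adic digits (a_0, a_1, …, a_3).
Σ a^n = 1/(1 − a) = -1/25630;  first 4 digits = (1, 0, 14, 3)

v_19(a) = 2 ≥ 1, so the series converges in ℤ_19 to 1/(1 − a) = 1/(1 − 25631) = -1/25630. Expand this rational in ℤ_19: compute digits iteratively via d_i = x_i mod 19, x_{i+1} = (x_i − d_i)/19. The first 4 digits are (1, 0, 14, 3).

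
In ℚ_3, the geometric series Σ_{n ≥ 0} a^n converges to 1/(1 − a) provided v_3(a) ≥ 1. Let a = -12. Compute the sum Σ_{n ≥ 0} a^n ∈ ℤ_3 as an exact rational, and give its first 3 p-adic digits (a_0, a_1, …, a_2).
Σ a^n = 1/(1 − a) = 1/13;  first 3 digits = (1, 2, 2)

v_3(a) = 1 ≥ 1, so the series converges in ℤ_3 to 1/(1 − a) = 1/(1 − (-12)) = 1/13. Expand this rational in ℤ_3: compute digits iteratively via d_i = x_i mod 3, x_{i+1} = (x_i − d_i)/3. The first 3 digits are (1, 2, 2).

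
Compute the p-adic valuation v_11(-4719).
v_11(-4719) = 2

v_11(n) is the largest exponent k such that 11^k divides n. Factor out: -4719 = -11^2 · 39. (Sign doesn't affect v_p.) So v_11(-4719) = 2.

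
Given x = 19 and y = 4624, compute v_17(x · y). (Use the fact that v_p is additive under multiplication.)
v_17(87856) = 2

v_p(x) = 0 (factor: 19 = 17^0 · 19); v_p(y) = 2 (factor: 4624 = 17^2 · 16). Additivity: v_p(xy) = v_p(x) + v_p(y) = 0 + 2 = 2. (Direct check: xy = 87856 = 17^2 · (304).)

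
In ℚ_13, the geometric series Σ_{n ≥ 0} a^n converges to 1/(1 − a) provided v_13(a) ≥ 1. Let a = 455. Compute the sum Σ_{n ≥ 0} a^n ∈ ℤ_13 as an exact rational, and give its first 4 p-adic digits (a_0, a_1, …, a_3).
Σ a^n = 1/(1 − a) = -1/454;  first 4 digits = (1, 9, 5, 4)

v_13(a) = 1 ≥ 1, so the series converges in ℤ_13 to 1/(1 − a) = 1/(1 − 455) = -1/454. Expand this rational in ℤ_13: compute digits iteratively via d_i = x_i mod 13, x_{i+1} = (x_i − d_i)/13. The first 4 digits are (1, 9, 5, 4).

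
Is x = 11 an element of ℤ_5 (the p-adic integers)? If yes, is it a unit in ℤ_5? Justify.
x ∈ ℤ_5^× (unit); v_5(x) = 0

ℤ_5 = {x ∈ ℚ_5 : v_5(x) ≥ 0} and ℤ_5^× = {x ∈ ℤ_5 : v_5(x) = 0}. Here v_5(11) = v_5(num) − v_5(den) = 0; compare against these criteria.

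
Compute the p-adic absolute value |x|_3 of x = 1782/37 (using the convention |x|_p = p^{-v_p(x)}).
|1782/37|_3 = 1/81

Step 1 — compute v_3(x) by factoring powers of 3 out of the numerator and denominator: v_3(1782/37) = 4. Step 2 — apply |x|_p = p^{-v_p(x)} = 3^{-4} = 1/81.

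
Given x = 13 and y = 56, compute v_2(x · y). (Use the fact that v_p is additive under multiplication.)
v_2(728) = 3

v_p(x) = 0 (factor: 13 = 2^0 · 13); v_p(y) = 3 (factor: 56 = 2^3 · 7). Additivity: v_p(xy) = v_p(x) + v_p(y) = 0 + 3 = 3. (Direct check: xy = 728 = 2^3 · (91).)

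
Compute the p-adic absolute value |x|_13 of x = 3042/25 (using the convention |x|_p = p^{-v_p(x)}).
|3042/25|_13 = 1/169

Step 1 — compute v_13(x) by factoring powers of 13 out of the numerator and denominator: v_13(3042/25) = 2. Step 2 — apply |x|_p = p^{-v_p(x)} = 13^{-2} = 1/169.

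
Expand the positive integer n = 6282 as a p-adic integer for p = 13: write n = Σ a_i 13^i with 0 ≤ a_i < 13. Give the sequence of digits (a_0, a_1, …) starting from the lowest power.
(a_0, a_1, …) = (3, 2, 11, 2)

Repeated division by 13 gives the digits low-to-high: 6282 = 3 + 2·13^1 + 11·13^2 + 2·13^3. Digit sequence: (3, 2, 11, 2).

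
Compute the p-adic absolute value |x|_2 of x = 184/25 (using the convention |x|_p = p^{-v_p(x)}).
|184/25|_2 = 1/8

Step 1 — compute v_2(x) by factoring powers of 2 out of the numerator and denominator: v_2(184/25) = 3. Step 2 — apply |x|_p = p^{-v_p(x)} = 2^{-3} = 1/8.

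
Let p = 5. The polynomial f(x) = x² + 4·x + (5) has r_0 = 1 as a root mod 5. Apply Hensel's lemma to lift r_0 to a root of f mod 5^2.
r_1 = 16 (mod 25)

Hensel: r_{i+1} = r_i − f(r_i)·(f′(r_i))^{-1} mod 5^{i+2}, f′(x) = 2x + 4. Iterate:
  r_0 = 1 (mod 5)
  r_1 = 16 (mod 25)
Final: r = 16 satisfies f(r) ≡ 0 mod 5^2.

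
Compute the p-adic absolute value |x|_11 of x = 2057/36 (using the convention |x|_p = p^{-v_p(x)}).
|2057/36|_11 = 1/121

Step 1 — compute v_11(x) by factoring powers of 11 out of the numerator and denominator: v_11(2057/36) = 2. Step 2 — apply |x|_p = p^{-v_p(x)} = 11^{-2} = 1/121.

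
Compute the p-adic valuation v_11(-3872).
v_11(-3872) = 2

v_11(n) is the largest exponent k such that 11^k divides n. Factor out: -3872 = -11^2 · 32. (Sign doesn't affect v_p.) So v_11(-3872) = 2.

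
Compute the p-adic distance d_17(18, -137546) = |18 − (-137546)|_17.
d_17(18, -137546) = 1/4913

Step 1 — x − y = 18 − (-137546) = 137564. Step 2 — v_17(137564) = 3 (factor: 137564 = (17^3 · 28); the sign does not affect v_p). Step 3 — |x − y|_17 = 17^{-3} = 1/4913.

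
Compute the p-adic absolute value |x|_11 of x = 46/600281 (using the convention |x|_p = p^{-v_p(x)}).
|46/600281|_11 = 14641

Step 1 — compute v_11(x) by factoring powers of 11 out of the numerator and denominator: v_11(46/600281) = -4. Step 2 — apply |x|_p = p^{-v_p(x)} = 11^{4} = 14641.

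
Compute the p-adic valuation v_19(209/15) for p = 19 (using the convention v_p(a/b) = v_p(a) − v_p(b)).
v_19(209/15) = 1

Factor powers of 19 from the numerator and denominator of the reduced fraction: 209 = 19^1 · 11 and 15 = 19^0 · 15. Apply v_p(a/b) = v_p(a) − v_p(b): v_19(209/15) = 1 − 0 = 1.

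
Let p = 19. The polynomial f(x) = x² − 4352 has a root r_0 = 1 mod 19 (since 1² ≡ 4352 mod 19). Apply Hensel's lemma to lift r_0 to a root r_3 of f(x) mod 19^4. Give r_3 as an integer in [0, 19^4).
r_3 = 104159 (mod 130321)

Hensel's recurrence: r_{i+1} = r_i − f(r_i)·(f′(r_i))^{-1} mod 19^{i+2}, with f′(x) = 2x. Iterate:
  r_0 = 1 (mod 19)
  r_1 = 191 (mod 361)
  r_2 = 1274 (mod 6859)
  r_3 = 104159 (mod 130321)
Final: r_3 = 104159, and one checks f(r_3) ≡ 0 mod 19^4.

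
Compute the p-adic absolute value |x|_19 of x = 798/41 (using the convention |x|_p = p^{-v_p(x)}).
|798/41|_19 = 1/19

Step 1 — compute v_19(x) by factoring powers of 19 out of the numerator and denominator: v_19(798/41) = 1. Step 2 — apply |x|_p = p^{-v_p(x)} = 19^{-1} = 1/19.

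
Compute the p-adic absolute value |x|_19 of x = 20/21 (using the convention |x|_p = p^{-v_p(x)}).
|20/21|_19 = 1

Step 1 — compute v_19(x) by factoring powers of 19 out of the numerator and denominator: v_19(20/21) = 0. Step 2 — apply |x|_p = p^{-v_p(x)} = 19^{0} = 1.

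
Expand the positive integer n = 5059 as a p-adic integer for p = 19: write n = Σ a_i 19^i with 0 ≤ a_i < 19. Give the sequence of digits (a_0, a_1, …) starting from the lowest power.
(a_0, a_1, …) = (5, 0, 14)

Repeated division by 19 gives the digits low-to-high: 5059 = 5 + 14·19^2. Digit sequence: (5, 0, 14).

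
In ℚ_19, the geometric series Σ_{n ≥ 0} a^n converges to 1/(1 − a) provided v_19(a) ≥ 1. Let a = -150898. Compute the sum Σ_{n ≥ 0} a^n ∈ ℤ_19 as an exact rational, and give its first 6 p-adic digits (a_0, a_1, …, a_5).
Σ a^n = 1/(1 − a) = 1/150899;  first 6 digits = (1, 0, 0, 16, 17, 18)

v_19(a) = 3 ≥ 1, so the series converges in ℤ_19 to 1/(1 − a) = 1/(1 − (-150898)) = 1/150899. Expand this rational in ℤ_19: compute digits iteratively via d_i = x_i mod 19, x_{i+1} = (x_i − d_i)/19. The first 6 digits are (1, 0, 0, 16, 17, 18).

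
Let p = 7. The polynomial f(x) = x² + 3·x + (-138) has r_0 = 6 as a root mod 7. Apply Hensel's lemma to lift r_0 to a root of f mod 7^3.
r_2 = 90 (mod 343)

Hensel: r_{i+1} = r_i − f(r_i)·(f′(r_i))^{-1} mod 7^{i+2}, f′(x) = 2x + 3. Iterate:
  r_0 = 6 (mod 7)
  r_1 = 41 (mod 49)
  r_2 = 90 (mod 343)
Final: r = 90 satisfies f(r) ≡ 0 mod 7^3.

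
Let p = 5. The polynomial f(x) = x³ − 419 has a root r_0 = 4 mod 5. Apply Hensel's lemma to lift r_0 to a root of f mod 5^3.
r_2 = 114 (mod 125)

Hensel: r_{i+1} = r_i − f(r_i)/f′(r_i) mod 5^{i+2}, where f′(x) = 3x². Iterate:
  r_0 = 4 (mod 5)
  r_1 = 14 (mod 25)
  r_2 = 114 (mod 125)
Final: r = 114 with f(r) ≡ 0 mod 5^3.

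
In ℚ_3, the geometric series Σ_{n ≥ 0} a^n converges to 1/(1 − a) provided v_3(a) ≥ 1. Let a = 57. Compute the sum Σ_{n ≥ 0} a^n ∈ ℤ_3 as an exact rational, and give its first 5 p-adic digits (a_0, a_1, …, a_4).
Σ a^n = 1/(1 − a) = -1/56;  first 5 digits = (1, 1, 1, 0, 0)

v_3(a) = 1 ≥ 1, so the series converges in ℤ_3 to 1/(1 − a) = 1/(1 − 57) = -1/56. Expand this rational in ℤ_3: compute digits iteratively via d_i = x_i mod 3, x_{i+1} = (x_i − d_i)/3. The first 5 digits are (1, 1, 1, 0, 0).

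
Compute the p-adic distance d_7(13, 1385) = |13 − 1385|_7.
d_7(13, 1385) = 1/343

Step 1 — x − y = 13 − 1385 = -1372. Step 2 — v_7(-1372) = 3 (factor: -1372 = −(7^3 · 4); the sign does not affect v_p). Step 3 — |x − y|_7 = 7^{-3} = 1/343.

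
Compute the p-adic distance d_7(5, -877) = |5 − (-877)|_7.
d_7(5, -877) = 1/49

Step 1 — x − y = 5 − (-877) = 882. Step 2 — v_7(882) = 2 (factor: 882 = (7^2 · 18); the sign does not affect v_p). Step 3 — |x − y|_7 = 7^{-2} = 1/49.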